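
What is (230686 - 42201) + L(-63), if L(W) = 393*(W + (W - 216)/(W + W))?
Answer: 2304347/14 ≈ 1.6460e+5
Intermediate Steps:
L(W) = 393*W + 393*(-216 + W)/(2*W) (L(W) = 393*(W + (-216 + W)/((2*W))) = 393*(W + (-216 + W)*(1/(2*W))) = 393*(W + (-216 + W)/(2*W)) = 393*W + 393*(-216 + W)/(2*W))
(230686 - 42201) + L(-63) = (230686 - 42201) + (393/2 - 42444/(-63) + 393*(-63)) = 188485 + (393/2 - 42444*(-1/63) - 24759) = 188485 + (393/2 + 4716/7 - 24759) = 188485 - 334443/14 = 2304347/14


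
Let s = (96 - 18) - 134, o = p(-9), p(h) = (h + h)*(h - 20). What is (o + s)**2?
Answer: 217156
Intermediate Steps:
p(h) = 2*h*(-20 + h) (p(h) = (2*h)*(-20 + h) = 2*h*(-20 + h))
o = 522 (o = 2*(-9)*(-20 - 9) = 2*(-9)*(-29) = 522)
s = -56 (s = 78 - 134 = -56)
(o + s)**2 = (522 - 56)**2 = 466**2 = 217156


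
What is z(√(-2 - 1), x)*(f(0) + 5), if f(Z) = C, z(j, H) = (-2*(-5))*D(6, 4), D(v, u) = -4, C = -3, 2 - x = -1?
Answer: -80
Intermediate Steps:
x = 3 (x = 2 - 1*(-1) = 2 + 1 = 3)
z(j, H) = -40 (z(j, H) = -2*(-5)*(-4) = 10*(-4) = -40)
f(Z) = -3
z(√(-2 - 1), x)*(f(0) + 5) = -40*(-3 + 5) = -40*2 = -80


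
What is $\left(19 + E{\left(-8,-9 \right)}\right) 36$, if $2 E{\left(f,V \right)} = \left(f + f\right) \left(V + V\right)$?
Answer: $5868$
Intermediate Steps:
$E{\left(f,V \right)} = 2 V f$ ($E{\left(f,V \right)} = \frac{\left(f + f\right) \left(V + V\right)}{2} = \frac{2 f 2 V}{2} = \frac{4 V f}{2} = 2 V f$)
$\left(19 + E{\left(-8,-9 \right)}\right) 36 = \left(19 + 2 \left(-9\right) \left(-8\right)\right) 36 = \left(19 + 144\right) 36 = 163 \cdot 36 = 5868$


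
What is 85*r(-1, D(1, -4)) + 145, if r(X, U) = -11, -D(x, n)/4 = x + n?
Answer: -790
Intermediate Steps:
D(x, n) = -4*n - 4*x (D(x, n) = -4*(x + n) = -4*(n + x) = -4*n - 4*x)
85*r(-1, D(1, -4)) + 145 = 85*(-11) + 145 = -935 + 145 = -790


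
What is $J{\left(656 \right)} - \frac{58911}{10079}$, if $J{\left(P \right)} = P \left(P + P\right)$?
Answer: $\frac{8674654177}{10079} \approx 8.6067 \cdot 10^{5}$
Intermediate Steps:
$J{\left(P \right)} = 2 P^{2}$ ($J{\left(P \right)} = P 2 P = 2 P^{2}$)
$J{\left(656 \right)} - \frac{58911}{10079} = 2 \cdot 656^{2} - \frac{58911}{10079} = 2 \cdot 430336 - 58911 \cdot \frac{1}{10079} = 860672 - \frac{58911}{10079} = \frac{8674654177}{10079}$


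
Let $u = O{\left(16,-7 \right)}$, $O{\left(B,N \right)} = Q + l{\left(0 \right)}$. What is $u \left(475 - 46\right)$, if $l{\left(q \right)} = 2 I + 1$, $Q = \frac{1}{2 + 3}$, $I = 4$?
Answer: $\frac{19734}{5} \approx 3946.8$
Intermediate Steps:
$Q = \frac{1}{5} \approx 0.2$
$l{\left(q \right)} = 9$ ($l{\left(q \right)} = 2 \cdot 4 + 1 = 8 + 1 = 9$)
$O{\left(B,N \right)} = \frac{46}{5}$ ($O{\left(B,N \right)} = \frac{1}{5} + 9 = \frac{46}{5}$)
$u = \frac{46}{5} \approx 9.2$
$u \left(475 - 46\right) = \frac{46 \left(475 - 46\right)}{5} = \frac{46}{5} \cdot 429 = \frac{19734}{5}$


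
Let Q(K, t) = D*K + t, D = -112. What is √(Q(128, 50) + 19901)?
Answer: √5615 ≈ 74.933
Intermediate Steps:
Q(K, t) = t - 112*K (Q(K, t) = -112*K + t = t - 112*K)
√(Q(128, 50) + 19901) = √((50 - 112*128) + 19901) = √((50 - 14336) + 19901) = √(-14286 + 19901) = √5615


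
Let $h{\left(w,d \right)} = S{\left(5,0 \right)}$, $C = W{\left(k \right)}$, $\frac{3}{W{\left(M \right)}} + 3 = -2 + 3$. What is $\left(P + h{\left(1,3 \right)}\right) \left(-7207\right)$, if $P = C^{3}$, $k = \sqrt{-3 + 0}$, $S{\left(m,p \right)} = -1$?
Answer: $\frac{252245}{8} \approx 31531.0$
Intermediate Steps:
$k = i \sqrt{3}$ ($k = \sqrt{-3} = i \sqrt{3} \approx 1.732 i$)
$W{\left(M \right)} = - \frac{3}{2}$ ($W{\left(M \right)} = \frac{3}{-3 + \left(-2 + 3\right)} = \frac{3}{-3 + 1} = \frac{3}{-2} = 3 \left(- \frac{1}{2}\right) = - \frac{3}{2}$)
$C = - \frac{3}{2} \approx -1.5$
$h{\left(w,d \right)} = -1$
$P = - \frac{27}{8}$ ($P = \left(- \frac{3}{2}\right)^{3} = - \frac{27}{8} \approx -3.375$)
$\left(P + h{\left(1,3 \right)}\right) \left(-7207\right) = \left(- \frac{27}{8} - 1\right) \left(-7207\right) = \left(- \frac{35}{8}\right) \left(-7207\right) = \frac{252245}{8}$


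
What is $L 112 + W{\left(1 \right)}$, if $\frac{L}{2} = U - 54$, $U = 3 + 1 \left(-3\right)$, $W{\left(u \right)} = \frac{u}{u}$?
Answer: $-12095$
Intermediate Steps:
$W{\left(u \right)} = 1$
$U = 0$ ($U = 3 - 3 = 0$)
$L = -108$ ($L = 2 \left(0 - 54\right) = 2 \left(-54\right) = -108$)
$L 112 + W{\left(1 \right)} = \left(-108\right) 112 + 1 = -12096 + 1 = -12095$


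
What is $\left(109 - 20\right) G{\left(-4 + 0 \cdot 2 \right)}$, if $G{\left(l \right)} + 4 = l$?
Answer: $-712$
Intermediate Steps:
$G{\left(l \right)} = -4 + l$
$\left(109 - 20\right) G{\left(-4 + 0 \cdot 2 \right)} = \left(109 - 20\right) \left(-4 + \left(-4 + 0 \cdot 2\right)\right) = 89 \left(-4 + \left(-4 + 0\right)\right) = 89 \left(-4 - 4\right) = 89 \left(-8\right) = -712$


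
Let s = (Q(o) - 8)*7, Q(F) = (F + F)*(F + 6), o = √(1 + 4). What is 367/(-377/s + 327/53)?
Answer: 228592081102/3535202711 + 32646636204*√5/3535202711 ≈ 85.311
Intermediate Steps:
o = √5 ≈ 2.2361
Q(F) = 2*F*(6 + F) (Q(F) = (2*F)*(6 + F) = 2*F*(6 + F))
s = -56 + 14*√5*(6 + √5) (s = (2*√5*(6 + √5) - 8)*7 = (-8 + 2*√5*(6 + √5))*7 = -56 + 14*√5*(6 + √5) ≈ 201.83)
367/(-377/s + 327/53) = 367/(-377/(14 + 84*√5) + 327/53) = 367/(327/53 - 377/(14 + 84*√5))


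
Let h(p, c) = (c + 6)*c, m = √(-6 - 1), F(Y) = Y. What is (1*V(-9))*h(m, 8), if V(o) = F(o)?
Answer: -1008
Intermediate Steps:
V(o) = o
m = I*√7 (m = √(-7) = I*√7 ≈ 2.6458*I)
h(p, c) = c*(6 + c) (h(p, c) = (6 + c)*c = c*(6 + c))
(1*V(-9))*h(m, 8) = (1*(-9))*(8*(6 + 8)) = -72*14 = -9*112 = -1008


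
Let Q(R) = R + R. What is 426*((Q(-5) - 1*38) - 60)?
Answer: -46008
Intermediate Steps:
Q(R) = 2*R
426*((Q(-5) - 1*38) - 60) = 426*((2*(-5) - 1*38) - 60) = 426*((-10 - 38) - 60) = 426*(-48 - 60) = 426*(-108) = -46008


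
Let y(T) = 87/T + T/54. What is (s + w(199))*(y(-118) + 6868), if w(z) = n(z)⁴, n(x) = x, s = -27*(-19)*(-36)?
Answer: 34300338718416421/3186 ≈ 1.0766e+13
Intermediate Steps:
s = -18468 (s = 513*(-36) = -18468)
y(T) = 87/T + T/54 (y(T) = 87/T + T*(1/54) = 87/T + T/54)
w(z) = z⁴
(s + w(199))*(y(-118) + 6868) = (-18468 + 199⁴)*((87/(-118) + (1/54)*(-118)) + 6868) = (-18468 + 1568239201)*((87*(-1/118) - 59/27) + 6868) = 1568220733*((-87/118 - 59/27) + 6868) = 1568220733*(-9311/3186 + 6868) = 1568220733*(21872137/3186) = 34300338718416421/3186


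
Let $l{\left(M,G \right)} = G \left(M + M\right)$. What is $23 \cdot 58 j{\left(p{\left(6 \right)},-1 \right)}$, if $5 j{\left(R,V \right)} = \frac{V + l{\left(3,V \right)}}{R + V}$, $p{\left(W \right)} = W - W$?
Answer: $\frac{9338}{5} \approx 1867.6$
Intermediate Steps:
$l{\left(M,G \right)} = 2 G M$ ($l{\left(M,G \right)} = G 2 M = 2 G M$)
$p{\left(W \right)} = 0$
$j{\left(R,V \right)} = \frac{7 V}{5 \left(R + V\right)}$ ($j{\left(R,V \right)} = \frac{\left(V + 2 V 3\right) \frac{1}{R + V}}{5} = \frac{\left(V + 6 V\right) \frac{1}{R + V}}{5} = \frac{7 V \frac{1}{R + V}}{5} = \frac{7 V}{5 \left(R + V\right)}$)
$23 \cdot 58 j{\left(p{\left(6 \right)},-1 \right)} = 23 \cdot 58 \cdot \frac{7}{5} \left(-1\right) \frac{1}{0 - 1} = 1334 \cdot \frac{7}{5} \left(-1\right) \frac{1}{-1} = 1334 \cdot \frac{7}{5} \left(-1\right) \left(-1\right) = 1334 \cdot \frac{7}{5} = \frac{9338}{5}$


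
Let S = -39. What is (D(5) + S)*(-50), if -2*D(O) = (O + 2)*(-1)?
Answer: 1775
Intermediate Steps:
D(O) = 1 + O/2 (D(O) = -(O + 2)*(-1)/2 = -(2 + O)*(-1)/2 = -(-2 - O)/2 = 1 + O/2)
(D(5) + S)*(-50) = ((1 + (1/2)*5) - 39)*(-50) = ((1 + 5/2) - 39)*(-50) = (7/2 - 39)*(-50) = -71/2*(-50) = 1775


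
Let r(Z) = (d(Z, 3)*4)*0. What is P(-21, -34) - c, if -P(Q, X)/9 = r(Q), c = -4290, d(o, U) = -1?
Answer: 4290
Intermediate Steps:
r(Z) = 0 (r(Z) = -1*4*0 = -4*0 = 0)
P(Q, X) = 0 (P(Q, X) = -9*0 = 0)
P(-21, -34) - c = 0 - 1*(-4290) = 0 + 4290 = 4290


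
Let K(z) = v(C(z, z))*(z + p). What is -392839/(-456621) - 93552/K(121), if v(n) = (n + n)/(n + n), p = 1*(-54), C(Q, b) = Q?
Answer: -42691487579/30593607 ≈ -1395.4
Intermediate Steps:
p = -54
v(n) = 1 (v(n) = (2*n)/((2*n)) = (2*n)*(1/(2*n)) = 1)
K(z) = -54 + z (K(z) = 1*(z - 54) = 1*(-54 + z) = -54 + z)
-392839/(-456621) - 93552/K(121) = -392839/(-456621) - 93552/(-54 + 121) = -392839*(-1/456621) - 93552/67 = 392839/456621 - 93552*1/67 = 392839/456621 - 93552/67 = -42691487579/30593607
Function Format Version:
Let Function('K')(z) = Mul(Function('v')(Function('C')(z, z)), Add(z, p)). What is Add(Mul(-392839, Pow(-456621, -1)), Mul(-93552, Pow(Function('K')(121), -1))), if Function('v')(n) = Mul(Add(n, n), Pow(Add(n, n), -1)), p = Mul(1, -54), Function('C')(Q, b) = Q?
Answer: Rational(-42691487579, 30593607) ≈ -1395.4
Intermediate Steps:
p = -54
Function('v')(n) = 1 (Function('v')(n) = Mul(Mul(2, n), Pow(Mul(2, n), -1)) = Mul(Mul(2, n), Mul(Rational(1, 2), Pow(n, -1))) = 1)
Function('K')(z) = Add(-54, z) (Function('K')(z) = Mul(1, Add(z, -54)) = Mul(1, Add(-54, z)) = Add(-54, z))
Add(Mul(-392839, Pow(-456621, -1)), Mul(-93552, Pow(Function('K')(121), -1))) = Add(Mul(-392839, Pow(-456621, -1)), Mul(-93552, Pow(Add(-54, 121), -1))) = Add(Mul(-392839, Rational(-1, 456621)), Mul(-93552, Pow(67, -1))) = Add(Rational(392839, 456621), Mul(-93552, Rational(1, 67))) = Add(Rational(392839, 456621), Rational(-93552, 67)) = Rational(-42691487579, 30593607)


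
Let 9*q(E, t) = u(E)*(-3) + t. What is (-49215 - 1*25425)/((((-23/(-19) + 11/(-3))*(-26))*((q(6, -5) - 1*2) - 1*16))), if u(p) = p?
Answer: 957258/16835 ≈ 56.861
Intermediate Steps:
q(E, t) = -E/3 + t/9 (q(E, t) = (E*(-3) + t)/9 = (-3*E + t)/9 = (t - 3*E)/9 = -E/3 + t/9)
(-49215 - 1*25425)/((((-23/(-19) + 11/(-3))*(-26))*((q(6, -5) - 1*2) - 1*16))) = (-49215 - 1*25425)/((((-23/(-19) + 11/(-3))*(-26))*(((-⅓*6 + (⅑)*(-5)) - 1*2) - 1*16))) = (-49215 - 25425)/((((-23*(-1/19) + 11*(-⅓))*(-26))*(((-2 - 5/9) - 2) - 16))) = -74640*(-1/(26*(23/19 - 11/3)*((-23/9 - 2) - 16))) = -74640*57/(3640*(-41/9 - 16)) = -74640/((3640/57)*(-185/9)) = -74640/(-673400/513) = -74640*(-513/673400) = 957258/16835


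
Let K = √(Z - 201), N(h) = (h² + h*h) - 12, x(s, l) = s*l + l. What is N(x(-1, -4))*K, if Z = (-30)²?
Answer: -12*√699 ≈ -317.26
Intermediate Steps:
Z = 900
x(s, l) = l + l*s (x(s, l) = l*s + l = l + l*s)
N(h) = -12 + 2*h² (N(h) = (h² + h²) - 12 = 2*h² - 12 = -12 + 2*h²)
K = √699 (K = √(900 - 201) = √699 ≈ 26.439)
N(x(-1, -4))*K = (-12 + 2*(-4*(1 - 1))²)*√699 = (-12 + 2*(-4*0)²)*√699 = (-12 + 2*0²)*√699 = (-12 + 2*0)*√699 = (-12 + 0)*√699 = -12*√699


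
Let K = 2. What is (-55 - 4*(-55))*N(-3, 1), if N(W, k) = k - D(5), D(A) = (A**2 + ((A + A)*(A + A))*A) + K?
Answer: -86790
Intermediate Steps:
D(A) = 2 + A**2 + 4*A**3 (D(A) = (A**2 + ((A + A)*(A + A))*A) + 2 = (A**2 + ((2*A)*(2*A))*A) + 2 = (A**2 + (4*A**2)*A) + 2 = (A**2 + 4*A**3) + 2 = 2 + A**2 + 4*A**3)
N(W, k) = -527 + k (N(W, k) = k - (2 + 5**2 + 4*5**3) = k - (2 + 25 + 4*125) = k - (2 + 25 + 500) = k - 1*527 = k - 527 = -527 + k)
(-55 - 4*(-55))*N(-3, 1) = (-55 - 4*(-55))*(-527 + 1) = (-55 + 220)*(-526) = 165*(-526) = -86790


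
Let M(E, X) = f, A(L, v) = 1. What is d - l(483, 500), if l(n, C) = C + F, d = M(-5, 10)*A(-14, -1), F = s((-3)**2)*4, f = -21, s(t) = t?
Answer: -557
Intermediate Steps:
F = 36 (F = (-3)**2*4 = 9*4 = 36)
M(E, X) = -21
d = -21 (d = -21*1 = -21)
l(n, C) = 36 + C (l(n, C) = C + 36 = 36 + C)
d - l(483, 500) = -21 - (36 + 500) = -21 - 1*536 = -21 - 536 = -557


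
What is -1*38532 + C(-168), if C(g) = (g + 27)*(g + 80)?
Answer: -26124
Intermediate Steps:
C(g) = (27 + g)*(80 + g)
-1*38532 + C(-168) = -1*38532 + (2160 + (-168)² + 107*(-168)) = -38532 + (2160 + 28224 - 17976) = -38532 + 12408 = -26124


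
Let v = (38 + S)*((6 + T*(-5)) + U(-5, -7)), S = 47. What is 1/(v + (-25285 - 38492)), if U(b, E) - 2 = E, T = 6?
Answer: -1/66242 ≈ -1.5096e-5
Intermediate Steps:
U(b, E) = 2 + E
v = -2465 (v = (38 + 47)*((6 + 6*(-5)) + (2 - 7)) = 85*((6 - 30) - 5) = 85*(-24 - 5) = 85*(-29) = -2465)
1/(v + (-25285 - 38492)) = 1/(-2465 + (-25285 - 38492)) = 1/(-2465 - 63777) = 1/(-66242) = -1/66242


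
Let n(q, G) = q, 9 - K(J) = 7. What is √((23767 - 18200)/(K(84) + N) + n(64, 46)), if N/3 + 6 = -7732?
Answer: √8588445803/11606 ≈ 7.9850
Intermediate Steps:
N = -23214 (N = -18 + 3*(-7732) = -18 - 23196 = -23214)
K(J) = 2 (K(J) = 9 - 1*7 = 9 - 7 = 2)
√((23767 - 18200)/(K(84) + N) + n(64, 46)) = √((23767 - 18200)/(2 - 23214) + 64) = √(5567/(-23212) + 64) = √(5567*(-1/23212) + 64) = √(-5567/23212 + 64) = √(1480001/23212) = √8588445803/11606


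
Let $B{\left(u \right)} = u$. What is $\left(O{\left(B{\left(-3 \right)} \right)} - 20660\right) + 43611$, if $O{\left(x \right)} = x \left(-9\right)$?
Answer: $22978$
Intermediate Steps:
$O{\left(x \right)} = - 9 x$
$\left(O{\left(B{\left(-3 \right)} \right)} - 20660\right) + 43611 = \left(\left(-9\right) \left(-3\right) - 20660\right) + 43611 = \left(27 - 20660\right) + 43611 = -20633 + 43611 = 22978$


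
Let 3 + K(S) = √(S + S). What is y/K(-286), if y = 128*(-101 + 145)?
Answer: -16896/581 - 11264*I*√143/581 ≈ -29.081 - 231.84*I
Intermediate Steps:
K(S) = -3 + √2*√S (K(S) = -3 + √(S + S) = -3 + √(2*S) = -3 + √2*√S)
y = 5632 (y = 128*44 = 5632)
y/K(-286) = 5632/(-3 + √2*√(-286)) = 5632/(-3 + √2*(I*√286)) = 5632/(-3 + 2*I*√143)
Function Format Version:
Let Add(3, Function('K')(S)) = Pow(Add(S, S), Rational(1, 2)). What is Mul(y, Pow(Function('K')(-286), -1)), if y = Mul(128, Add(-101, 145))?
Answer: Add(Rational(-16896, 581), Mul(Rational(-11264, 581), I, Pow(143, Rational(1, 2)))) ≈ Add(-29.081, Mul(-231.84, I))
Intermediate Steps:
Function('K')(S) = Add(-3, Mul(Pow(2, Rational(1, 2)), Pow(S, Rational(1, 2)))) (Function('K')(S) = Add(-3, Pow(Add(S, S), Rational(1, 2))) = Add(-3, Pow(Mul(2, S), Rational(1, 2))) = Add(-3, Mul(Pow(2, Rational(1, 2)), Pow(S, Rational(1, 2)))))
y = 5632 (y = Mul(128, 44) = 5632)
Mul(y, Pow(Function('K')(-286), -1)) = Mul(5632, Pow(Add(-3, Mul(Pow(2, Rational(1, 2)), Pow(-286, Rational(1, 2)))), -1)) = Mul(5632, Pow(Add(-3, Mul(Pow(2, Rational(1, 2)), Mul(I, Pow(286, Rational(1, 2))))), -1)) = Mul(5632, Pow(Add(-3, Mul(2, I, Pow(143, Rational(1, 2)))), -1))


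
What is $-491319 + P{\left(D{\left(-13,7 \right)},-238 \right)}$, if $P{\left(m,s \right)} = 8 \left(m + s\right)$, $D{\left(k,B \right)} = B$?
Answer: $-493167$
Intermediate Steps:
$P{\left(m,s \right)} = 8 m + 8 s$
$-491319 + P{\left(D{\left(-13,7 \right)},-238 \right)} = -491319 + \left(8 \cdot 7 + 8 \left(-238\right)\right) = -491319 + \left(56 - 1904\right) = -491319 - 1848 = -493167$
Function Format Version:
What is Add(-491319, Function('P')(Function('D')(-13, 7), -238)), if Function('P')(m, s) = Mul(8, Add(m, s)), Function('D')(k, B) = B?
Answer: -493167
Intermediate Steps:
Function('P')(m, s) = Add(Mul(8, m), Mul(8, s))
Add(-491319, Function('P')(Function('D')(-13, 7), -238)) = Add(-491319, Add(Mul(8, 7), Mul(8, -238))) = Add(-491319, Add(56, -1904)) = Add(-491319, -1848) = -493167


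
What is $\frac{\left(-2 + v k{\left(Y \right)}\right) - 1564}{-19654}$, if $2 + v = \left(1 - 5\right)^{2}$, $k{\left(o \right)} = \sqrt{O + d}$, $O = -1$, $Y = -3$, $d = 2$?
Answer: $\frac{776}{9827} \approx 0.078966$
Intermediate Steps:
$k{\left(o \right)} = 1$ ($k{\left(o \right)} = \sqrt{-1 + 2} = \sqrt{1} = 1$)
$v = 14$ ($v = -2 + \left(1 - 5\right)^{2} = -2 + \left(-4\right)^{2} = -2 + 16 = 14$)
$\frac{\left(-2 + v k{\left(Y \right)}\right) - 1564}{-19654} = \frac{\left(-2 + 14 \cdot 1\right) - 1564}{-19654} = \left(\left(-2 + 14\right) - 1564\right) \left(- \frac{1}{19654}\right) = \left(12 - 1564\right) \left(- \frac{1}{19654}\right) = \left(-1552\right) \left(- \frac{1}{19654}\right) = \frac{776}{9827}$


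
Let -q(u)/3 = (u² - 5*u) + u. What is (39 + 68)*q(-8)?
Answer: -30816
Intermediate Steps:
q(u) = -3*u² + 12*u (q(u) = -3*((u² - 5*u) + u) = -3*(u² - 4*u) = -3*u² + 12*u)
(39 + 68)*q(-8) = (39 + 68)*(3*(-8)*(4 - 1*(-8))) = 107*(3*(-8)*(4 + 8)) = 107*(3*(-8)*12) = 107*(-288) = -30816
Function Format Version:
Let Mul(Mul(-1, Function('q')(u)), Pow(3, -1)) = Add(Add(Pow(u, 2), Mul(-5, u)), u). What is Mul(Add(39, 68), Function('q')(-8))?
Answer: -30816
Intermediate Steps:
Function('q')(u) = Add(Mul(-3, Pow(u, 2)), Mul(12, u)) (Function('q')(u) = Mul(-3, Add(Add(Pow(u, 2), Mul(-5, u)), u)) = Mul(-3, Add(Pow(u, 2), Mul(-4, u))) = Add(Mul(-3, Pow(u, 2)), Mul(12, u)))
Mul(Add(39, 68), Function('q')(-8)) = Mul(Add(39, 68), Mul(3, -8, Add(4, Mul(-1, -8)))) = Mul(107, Mul(3, -8, Add(4, 8))) = Mul(107, Mul(3, -8, 12)) = Mul(107, -288) = -30816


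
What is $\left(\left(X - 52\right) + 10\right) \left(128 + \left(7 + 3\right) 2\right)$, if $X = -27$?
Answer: $-10212$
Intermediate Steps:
$\left(\left(X - 52\right) + 10\right) \left(128 + \left(7 + 3\right) 2\right) = \left(\left(-27 - 52\right) + 10\right) \left(128 + \left(7 + 3\right) 2\right) = \left(-79 + 10\right) \left(128 + 10 \cdot 2\right) = - 69 \left(128 + 20\right) = \left(-69\right) 148 = -10212$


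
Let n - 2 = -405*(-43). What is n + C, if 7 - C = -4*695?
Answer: 20204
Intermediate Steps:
C = 2787 (C = 7 - (-4)*695 = 7 - 1*(-2780) = 7 + 2780 = 2787)
n = 17417 (n = 2 - 405*(-43) = 2 + 17415 = 17417)
n + C = 17417 + 2787 = 20204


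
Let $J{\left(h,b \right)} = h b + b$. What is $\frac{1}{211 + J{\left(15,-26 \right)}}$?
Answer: $- \frac{1}{205} \approx -0.0048781$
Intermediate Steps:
$J{\left(h,b \right)} = b + b h$ ($J{\left(h,b \right)} = b h + b = b + b h$)
$\frac{1}{211 + J{\left(15,-26 \right)}} = \frac{1}{211 - 26 \left(1 + 15\right)} = \frac{1}{211 - 416} = \frac{1}{-205} = - \frac{1}{205}$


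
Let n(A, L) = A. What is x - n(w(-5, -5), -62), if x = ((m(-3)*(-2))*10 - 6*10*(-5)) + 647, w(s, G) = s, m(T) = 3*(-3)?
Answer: 1132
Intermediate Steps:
m(T) = -9
x = 1127 (x = (-9*(-2)*10 - 6*10*(-5)) + 647 = (18*10 - 60*(-5)) + 647 = (180 + 300) + 647 = 480 + 647 = 1127)
x - n(w(-5, -5), -62) = 1127 - 1*(-5) = 1127 + 5 = 1132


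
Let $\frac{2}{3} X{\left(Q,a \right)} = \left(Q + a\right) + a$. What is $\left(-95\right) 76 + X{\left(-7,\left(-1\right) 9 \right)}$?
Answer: $- \frac{14515}{2} \approx -7257.5$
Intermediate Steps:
$X{\left(Q,a \right)} = 3 a + \frac{3 Q}{2}$ ($X{\left(Q,a \right)} = \frac{3 \left(\left(Q + a\right) + a\right)}{2} = \frac{3 \left(Q + 2 a\right)}{2} = 3 a + \frac{3 Q}{2}$)
$\left(-95\right) 76 + X{\left(-7,\left(-1\right) 9 \right)} = \left(-95\right) 76 + \left(3 \left(\left(-1\right) 9\right) + \frac{3}{2} \left(-7\right)\right) = -7220 + \left(3 \left(-9\right) - \frac{21}{2}\right) = -7220 - \frac{75}{2} = - \frac{14515}{2}$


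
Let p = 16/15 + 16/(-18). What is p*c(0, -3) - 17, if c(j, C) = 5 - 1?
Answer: -733/45 ≈ -16.289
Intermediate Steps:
c(j, C) = 4
p = 8/45 (p = 16*(1/15) + 16*(-1/18) = 16/15 - 8/9 = 8/45 ≈ 0.17778)
p*c(0, -3) - 17 = (8/45)*4 - 17 = 32/45 - 17 = -733/45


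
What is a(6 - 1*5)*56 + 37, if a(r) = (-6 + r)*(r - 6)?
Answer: 1437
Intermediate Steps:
a(r) = (-6 + r)**2 (a(r) = (-6 + r)*(-6 + r) = (-6 + r)**2)
a(6 - 1*5)*56 + 37 = (-6 + (6 - 1*5))**2*56 + 37 = (-6 + (6 - 5))**2*56 + 37 = (-6 + 1)**2*56 + 37 = (-5)**2*56 + 37 = 25*56 + 37 = 1400 + 37 = 1437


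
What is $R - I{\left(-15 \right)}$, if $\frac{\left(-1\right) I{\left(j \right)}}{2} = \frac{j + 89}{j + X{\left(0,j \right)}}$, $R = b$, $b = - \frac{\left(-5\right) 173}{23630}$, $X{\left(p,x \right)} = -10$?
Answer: $- \frac{695123}{118150} \approx -5.8834$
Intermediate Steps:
$b = \frac{173}{4726}$ ($b = - \frac{-865}{23630} = \left(-1\right) \left(- \frac{173}{4726}\right) = \frac{173}{4726} \approx 0.036606$)
$R = \frac{173}{4726} \approx 0.036606$
$I{\left(j \right)} = - \frac{2 \left(89 + j\right)}{-10 + j}$ ($I{\left(j \right)} = - 2 \frac{j + 89}{j - 10} = - 2 \frac{89 + j}{-10 + j} = - \frac{2 \left(89 + j\right)}{-10 + j}$)
$R - I{\left(-15 \right)} = \frac{173}{4726} - \frac{2 \left(-89 - -15\right)}{-10 - 15} = \frac{173}{4726} - \frac{2 \left(-89 + 15\right)}{-25} = \frac{173}{4726} - 2 \left(- \frac{1}{25}\right) \left(-74\right) = \frac{173}{4726} - \frac{148}{25} = - \frac{695123}{118150}$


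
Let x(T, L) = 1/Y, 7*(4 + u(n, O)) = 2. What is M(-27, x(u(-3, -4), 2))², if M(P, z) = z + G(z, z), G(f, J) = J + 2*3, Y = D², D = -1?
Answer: 64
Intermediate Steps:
u(n, O) = -26/7 (u(n, O) = -4 + (⅐)*2 = -4 + 2/7 = -26/7)
Y = 1 (Y = (-1)² = 1)
G(f, J) = 6 + J (G(f, J) = J + 6 = 6 + J)
x(T, L) = 1 (x(T, L) = 1/1 = 1)
M(P, z) = 6 + 2*z (M(P, z) = z + (6 + z) = 6 + 2*z)
M(-27, x(u(-3, -4), 2))² = (6 + 2*1)² = (6 + 2)² = 8² = 64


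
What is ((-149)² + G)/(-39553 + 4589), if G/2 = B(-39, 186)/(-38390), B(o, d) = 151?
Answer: -106537011/167783495 ≈ -0.63497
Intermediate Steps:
G = -151/19195 (G = 2*(151/(-38390)) = 2*(151*(-1/38390)) = 2*(-151/38390) = -151/19195 ≈ -0.0078666)
((-149)² + G)/(-39553 + 4589) = ((-149)² - 151/19195)/(-39553 + 4589) = (22201 - 151/19195)/(-34964) = (426148044/19195)*(-1/34964) = -106537011/167783495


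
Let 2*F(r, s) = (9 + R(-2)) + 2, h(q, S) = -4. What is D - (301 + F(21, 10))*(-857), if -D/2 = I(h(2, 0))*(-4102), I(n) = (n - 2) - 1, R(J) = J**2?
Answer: 413913/2 ≈ 2.0696e+5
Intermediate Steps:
I(n) = -3 + n (I(n) = (-2 + n) - 1 = -3 + n)
F(r, s) = 15/2 (F(r, s) = ((9 + (-2)**2) + 2)/2 = ((9 + 4) + 2)/2 = (13 + 2)/2 = (1/2)*15 = 15/2)
D = -57428 (D = -2*(-3 - 4)*(-4102) = -(-14)*(-4102) = -2*28714 = -57428)
D - (301 + F(21, 10))*(-857) = -57428 - (301 + 15/2)*(-857) = -57428 - 617*(-857)/2 = -57428 - 1*(-528769/2) = -57428 + 528769/2 = 413913/2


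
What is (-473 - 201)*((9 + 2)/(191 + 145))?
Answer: -3707/168 ≈ -22.065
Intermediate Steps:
(-473 - 201)*((9 + 2)/(191 + 145)) = -7414/336 = -674*11/336 = -3707/168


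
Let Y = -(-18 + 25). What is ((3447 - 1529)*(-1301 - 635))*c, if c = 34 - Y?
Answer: -152243168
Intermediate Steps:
Y = -7 (Y = -1*7 = -7)
c = 41 (c = 34 - 1*(-7) = 34 + 7 = 41)
((3447 - 1529)*(-1301 - 635))*c = ((3447 - 1529)*(-1301 - 635))*41 = (1918*(-1936))*41 = -3713248*41 = -152243168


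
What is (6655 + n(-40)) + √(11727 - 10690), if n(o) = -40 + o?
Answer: 6575 + √1037 ≈ 6607.2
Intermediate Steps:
(6655 + n(-40)) + √(11727 - 10690) = (6655 + (-40 - 40)) + √(11727 - 10690) = (6655 - 80) + √1037 = 6575 + √1037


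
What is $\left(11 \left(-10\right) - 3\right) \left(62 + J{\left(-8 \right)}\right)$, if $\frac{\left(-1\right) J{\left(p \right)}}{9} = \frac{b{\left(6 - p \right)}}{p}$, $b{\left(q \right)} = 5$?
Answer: $- \frac{61133}{8} \approx -7641.6$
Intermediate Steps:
$J{\left(p \right)} = - \frac{45}{p}$ ($J{\left(p \right)} = - 9 \frac{5}{p} = - \frac{45}{p}$)
$\left(11 \left(-10\right) - 3\right) \left(62 + J{\left(-8 \right)}\right) = \left(11 \left(-10\right) - 3\right) \left(62 - \frac{45}{-8}\right) = \left(-110 - 3\right) \left(62 - - \frac{45}{8}\right) = - 113 \left(62 + \frac{45}{8}\right) = \left(-113\right) \frac{541}{8} = - \frac{61133}{8}$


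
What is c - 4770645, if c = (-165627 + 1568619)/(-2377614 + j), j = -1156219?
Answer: -16858664135277/3533833 ≈ -4.7706e+6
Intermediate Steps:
c = -1402992/3533833 (c = (-165627 + 1568619)/(-2377614 - 1156219) = 1402992/(-3533833) = 1402992*(-1/3533833) = -1402992/3533833 ≈ -0.39702)
c - 4770645 = -1402992/3533833 - 4770645 = -16858664135277/3533833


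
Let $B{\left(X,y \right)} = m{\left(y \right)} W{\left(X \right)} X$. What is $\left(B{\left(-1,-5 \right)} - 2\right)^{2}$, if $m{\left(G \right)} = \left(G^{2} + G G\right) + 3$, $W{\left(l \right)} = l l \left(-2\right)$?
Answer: $10816$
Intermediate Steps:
$W{\left(l \right)} = - 2 l^{2}$ ($W{\left(l \right)} = l^{2} \left(-2\right) = - 2 l^{2}$)
$m{\left(G \right)} = 3 + 2 G^{2}$ ($m{\left(G \right)} = \left(G^{2} + G^{2}\right) + 3 = 2 G^{2} + 3 = 3 + 2 G^{2}$)
$B{\left(X,y \right)} = - 2 X^{3} \left(3 + 2 y^{2}\right)$ ($B{\left(X,y \right)} = \left(3 + 2 y^{2}\right) \left(- 2 X^{2}\right) X = - 2 X^{2} \left(3 + 2 y^{2}\right) X = - 2 X^{3} \left(3 + 2 y^{2}\right)$)
$\left(B{\left(-1,-5 \right)} - 2\right)^{2} = \left(\left(-1\right)^{3} \left(-6 - 4 \left(-5\right)^{2}\right) - 2\right)^{2} = \left(- (-6 - 100) - 2\right)^{2} = \left(\left(-1\right) \left(-106\right) - 2\right)^{2} = \left(106 - 2\right)^{2} = 104^{2} = 10816$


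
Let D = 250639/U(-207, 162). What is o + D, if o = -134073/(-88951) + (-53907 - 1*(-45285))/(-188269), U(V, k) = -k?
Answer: -4193166692682583/2712967962678 ≈ -1545.6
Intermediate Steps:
o = 26008725159/16746715819 (o = -134073*(-1/88951) + (-53907 + 45285)*(-1/188269) = 134073/88951 - 8622*(-1/188269) = 134073/88951 + 8622/188269 = 26008725159/16746715819 ≈ 1.5531)
D = -250639/162 (D = 250639/((-1*162)) = 250639/(-162) = 250639*(-1/162) = -250639/162 ≈ -1547.2)
o + D = 26008725159/16746715819 - 250639/162 = -4193166692682583/2712967962678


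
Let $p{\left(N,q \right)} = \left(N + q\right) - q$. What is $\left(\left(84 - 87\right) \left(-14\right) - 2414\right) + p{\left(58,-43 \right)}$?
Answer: $-2314$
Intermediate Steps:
$p{\left(N,q \right)} = N$
$\left(\left(84 - 87\right) \left(-14\right) - 2414\right) + p{\left(58,-43 \right)} = \left(\left(84 - 87\right) \left(-14\right) - 2414\right) + 58 = \left(\left(-3\right) \left(-14\right) - 2414\right) + 58 = \left(42 - 2414\right) + 58 = -2372 + 58 = -2314$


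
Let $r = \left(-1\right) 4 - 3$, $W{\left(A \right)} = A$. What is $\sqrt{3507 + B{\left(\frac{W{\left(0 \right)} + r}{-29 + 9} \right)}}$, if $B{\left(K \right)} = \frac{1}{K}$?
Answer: $\frac{\sqrt{171983}}{7} \approx 59.244$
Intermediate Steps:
$r = -7$ ($r = -4 - 3 = -7$)
$\sqrt{3507 + B{\left(\frac{W{\left(0 \right)} + r}{-29 + 9} \right)}} = \sqrt{3507 + \frac{1}{\left(0 - 7\right) \frac{1}{-29 + 9}}} = \sqrt{3507 + \frac{1}{\left(-7\right) \frac{1}{-20}}} = \sqrt{3507 + \frac{1}{\left(-7\right) \left(- \frac{1}{20}\right)}} = \sqrt{3507 + \frac{1}{\frac{7}{20}}} = \sqrt{3507 + \frac{20}{7}} = \sqrt{\frac{24569}{7}} = \frac{\sqrt{171983}}{7}$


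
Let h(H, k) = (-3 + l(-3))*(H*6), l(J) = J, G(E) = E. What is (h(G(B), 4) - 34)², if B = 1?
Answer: 4900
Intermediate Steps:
h(H, k) = -36*H (h(H, k) = (-3 - 3)*(H*6) = -36*H)
(h(G(B), 4) - 34)² = (-36*1 - 34)² = (-36 - 34)² = (-70)² = 4900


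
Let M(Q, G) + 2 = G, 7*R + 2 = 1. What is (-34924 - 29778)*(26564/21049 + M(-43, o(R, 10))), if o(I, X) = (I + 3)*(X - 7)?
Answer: -10668453972/21049 ≈ -5.0684e+5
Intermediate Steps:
R = -⅐ (R = -2/7 + (⅐)*1 = -2/7 + ⅐ = -⅐ ≈ -0.14286)
o(I, X) = (-7 + X)*(3 + I) (o(I, X) = (3 + I)*(-7 + X) = (-7 + X)*(3 + I))
M(Q, G) = -2 + G
(-34924 - 29778)*(26564/21049 + M(-43, o(R, 10))) = (-34924 - 29778)*(26564/21049 + (-2 + (-21 - 7*(-⅐) + 3*10 - ⅐*10))) = -64702*(26564*(1/21049) + (-2 + (-21 + 1 + 30 - 10/7))) = -64702*(26564/21049 + (-2 + 60/7)) = -64702*(26564/21049 + 46/7) = -64702*164886/21049 = -10668453972/21049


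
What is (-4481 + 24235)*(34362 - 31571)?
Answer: 55133414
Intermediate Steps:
(-4481 + 24235)*(34362 - 31571) = 19754*2791 = 55133414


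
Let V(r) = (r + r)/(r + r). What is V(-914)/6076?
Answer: 1/6076 ≈ 0.00016458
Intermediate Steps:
V(r) = 1 (V(r) = (2*r)/((2*r)) = (2*r)*(1/(2*r)) = 1)
V(-914)/6076 = 1/6076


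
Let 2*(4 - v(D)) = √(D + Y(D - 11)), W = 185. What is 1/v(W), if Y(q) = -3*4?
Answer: -16/109 - 2*√173/109 ≈ -0.38813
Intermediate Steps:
Y(q) = -12
v(D) = 4 - √(-12 + D)/2 (v(D) = 4 - √(D - 12)/2 = 4 - √(-12 + D)/2)
1/v(W) = 1/(4 - √(-12 + 185)/2) = 1/(4 - √173/2)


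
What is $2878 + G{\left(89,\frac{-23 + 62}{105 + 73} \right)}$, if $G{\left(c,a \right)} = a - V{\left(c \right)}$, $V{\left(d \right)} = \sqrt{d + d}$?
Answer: $\frac{512323}{178} - \sqrt{178} \approx 2864.9$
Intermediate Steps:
$V{\left(d \right)} = \sqrt{2} \sqrt{d}$ ($V{\left(d \right)} = \sqrt{2 d} = \sqrt{2} \sqrt{d}$)
$G{\left(c,a \right)} = a - \sqrt{2} \sqrt{c}$
$2878 + G{\left(89,\frac{-23 + 62}{105 + 73} \right)} = 2878 - \left(\sqrt{2} \sqrt{89} - \frac{-23 + 62}{105 + 73}\right) = 2878 + \left(\frac{39}{178} - \sqrt{178}\right) = \frac{512323}{178} - \sqrt{178}$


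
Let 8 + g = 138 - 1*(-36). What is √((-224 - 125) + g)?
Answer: I*√183 ≈ 13.528*I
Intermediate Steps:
g = 166 (g = -8 + (138 - 1*(-36)) = -8 + (138 + 36) = -8 + 174 = 166)
√((-224 - 125) + g) = √((-224 - 125) + 166) = √(-349 + 166) = √(-183) = I*√183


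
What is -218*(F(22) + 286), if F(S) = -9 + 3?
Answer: -61040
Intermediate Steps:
F(S) = -6
-218*(F(22) + 286) = -218*(-6 + 286) = -218*280 = -61040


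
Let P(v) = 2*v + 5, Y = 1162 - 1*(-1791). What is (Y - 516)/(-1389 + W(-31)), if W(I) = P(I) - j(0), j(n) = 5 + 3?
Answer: -2437/1454 ≈ -1.6761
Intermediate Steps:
j(n) = 8
Y = 2953 (Y = 1162 + 1791 = 2953)
P(v) = 5 + 2*v
W(I) = -3 + 2*I (W(I) = (5 + 2*I) - 1*8 = (5 + 2*I) - 8 = -3 + 2*I)
(Y - 516)/(-1389 + W(-31)) = (2953 - 516)/(-1389 + (-3 + 2*(-31))) = 2437/(-1389 + (-3 - 62)) = 2437/(-1389 - 65) = 2437/(-1454) = 2437*(-1/1454) = -2437/1454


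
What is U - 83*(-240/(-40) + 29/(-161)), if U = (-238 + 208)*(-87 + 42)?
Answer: 139579/161 ≈ 866.95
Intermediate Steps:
U = 1350 (U = -30*(-45) = 1350)
U - 83*(-240/(-40) + 29/(-161)) = 1350 - 83*(-240/(-40) + 29/(-161)) = 1350 - 83*(-240*(-1/40) + 29*(-1/161)) = 1350 - 83*(6 - 29/161) = 1350 - 83*937/161 = 1350 - 77771/161 = 139579/161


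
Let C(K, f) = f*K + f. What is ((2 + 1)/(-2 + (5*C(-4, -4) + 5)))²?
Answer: 1/441 ≈ 0.0022676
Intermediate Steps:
C(K, f) = f + K*f (C(K, f) = K*f + f = f + K*f)
((2 + 1)/(-2 + (5*C(-4, -4) + 5)))² = ((2 + 1)/(-2 + (5*(-4*(1 - 4)) + 5)))² = (3/(-2 + (5*(-4*(-3)) + 5)))² = (3/(-2 + (5*12 + 5)))² = (3/(-2 + (60 + 5)))² = (3/(-2 + 65))² = (3/63)² = ((1/63)*3)² = (1/21)² = 1/441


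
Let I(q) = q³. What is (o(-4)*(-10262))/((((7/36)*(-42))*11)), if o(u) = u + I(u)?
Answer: -598128/77 ≈ -7767.9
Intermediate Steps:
o(u) = u + u³
(o(-4)*(-10262))/((((7/36)*(-42))*11)) = ((-4 + (-4)³)*(-10262))/((((7/36)*(-42))*11)) = ((-4 - 64)*(-10262))/((((7*(1/36))*(-42))*11)) = (-68*(-10262))/((((7/36)*(-42))*11)) = 697816/((-49/6*11)) = 697816/(-539/6) = 697816*(-6/539) = -598128/77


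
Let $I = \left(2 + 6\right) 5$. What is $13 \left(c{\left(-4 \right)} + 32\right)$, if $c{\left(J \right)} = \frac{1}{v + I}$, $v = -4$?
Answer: $\frac{14989}{36} \approx 416.36$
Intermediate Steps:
$I = 40$ ($I = 8 \cdot 5 = 40$)
$c{\left(J \right)} = \frac{1}{36}$ ($c{\left(J \right)} = \frac{1}{-4 + 40} = \frac{1}{36}$)
$13 \left(c{\left(-4 \right)} + 32\right) = 13 \left(\frac{1}{36} + 32\right) = 13 \cdot \frac{1153}{36} = \frac{14989}{36}$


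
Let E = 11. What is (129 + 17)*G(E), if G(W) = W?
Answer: 1606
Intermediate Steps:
(129 + 17)*G(E) = (129 + 17)*11 = 146*11 = 1606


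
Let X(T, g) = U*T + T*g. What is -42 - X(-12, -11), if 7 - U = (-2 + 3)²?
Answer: -102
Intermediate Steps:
U = 6 (U = 7 - (-2 + 3)² = 7 - 1*1² = 7 - 1*1 = 7 - 1 = 6)
X(T, g) = 6*T + T*g
-42 - X(-12, -11) = -42 - (-12)*(6 - 11) = -42 - (-12)*(-5) = -42 - 1*60 = -42 - 60 = -102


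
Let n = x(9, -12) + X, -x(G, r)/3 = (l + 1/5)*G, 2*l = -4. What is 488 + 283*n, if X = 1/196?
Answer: 13958379/980 ≈ 14243.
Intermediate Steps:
l = -2 (l = (½)*(-4) = -2)
x(G, r) = 27*G/5 (x(G, r) = -3*(-2 + 1/5)*G = -3*(-2 + ⅕)*G = -(-27)*G/5 = 27*G/5)
X = 1/196 ≈ 0.0051020
n = 47633/980 (n = (27/5)*9 + 1/196 = 243/5 + 1/196 = 47633/980 ≈ 48.605)
488 + 283*n = 488 + 283*(47633/980) = 488 + 13480139/980 = 13958379/980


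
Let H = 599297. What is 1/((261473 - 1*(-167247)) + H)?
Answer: 1/1028017 ≈ 9.7275e-7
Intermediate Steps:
1/((261473 - 1*(-167247)) + H) = 1/((261473 - 1*(-167247)) + 599297) = 1/((261473 + 167247) + 599297) = 1/(428720 + 599297) = 1/1028017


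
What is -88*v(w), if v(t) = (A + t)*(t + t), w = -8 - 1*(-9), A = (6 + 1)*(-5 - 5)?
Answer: 12144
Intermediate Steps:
A = -70 (A = 7*(-10) = -70)
w = 1 (w = -8 + 9 = 1)
v(t) = 2*t*(-70 + t) (v(t) = (-70 + t)*(t + t) = (-70 + t)*(2*t) = 2*t*(-70 + t))
-88*v(w) = -176*(-70 + 1) = -176*(-69) = -88*(-138) = 12144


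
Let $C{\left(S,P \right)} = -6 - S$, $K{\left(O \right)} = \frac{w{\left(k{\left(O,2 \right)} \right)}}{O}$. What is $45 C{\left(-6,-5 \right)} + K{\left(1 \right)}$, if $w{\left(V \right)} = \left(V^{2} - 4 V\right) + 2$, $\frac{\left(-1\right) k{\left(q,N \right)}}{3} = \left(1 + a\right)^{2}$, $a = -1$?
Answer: $2$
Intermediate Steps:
$k{\left(q,N \right)} = 0$ ($k{\left(q,N \right)} = - 3 \left(1 - 1\right)^{2} = - 3 \cdot 0^{2} = \left(-3\right) 0 = 0$)
$w{\left(V \right)} = 2 + V^{2} - 4 V$
$K{\left(O \right)} = \frac{2}{O}$ ($K{\left(O \right)} = \frac{2 + 0^{2} - 0}{O} = \frac{2 + 0 + 0}{O} = \frac{2}{O}$)
$45 C{\left(-6,-5 \right)} + K{\left(1 \right)} = 45 \left(-6 - -6\right) + \frac{2}{1} = 45 \left(-6 + 6\right) + 2 \cdot 1 = 45 \cdot 0 + 2 = 0 + 2 = 2$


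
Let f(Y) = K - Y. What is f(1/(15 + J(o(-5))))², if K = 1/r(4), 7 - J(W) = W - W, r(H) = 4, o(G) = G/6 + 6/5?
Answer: 81/1936 ≈ 0.041839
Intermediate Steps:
o(G) = 6/5 + G/6 (o(G) = G*(⅙) + 6*(⅕) = G/6 + 6/5 = 6/5 + G/6)
J(W) = 7 (J(W) = 7 - (W - W) = 7 - 1*0 = 7 + 0 = 7)
K = ¼ (K = 1/4 = ¼ ≈ 0.25000)
f(Y) = ¼ - Y
f(1/(15 + J(o(-5))))² = (¼ - 1/(15 + 7))² = (¼ - 1/22)² = (9/44)² = 81/1936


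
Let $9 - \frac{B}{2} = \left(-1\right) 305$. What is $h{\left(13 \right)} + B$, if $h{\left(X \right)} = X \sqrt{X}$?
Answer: $628 + 13 \sqrt{13} \approx 674.87$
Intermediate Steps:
$B = 628$ ($B = 18 - 2 \left(\left(-1\right) 305\right) = 18 - -610 = 18 + 610 = 628$)
$h{\left(X \right)} = X^{\frac{3}{2}}$
$h{\left(13 \right)} + B = 13^{\frac{3}{2}} + 628 = 13 \sqrt{13} + 628 = 628 + 13 \sqrt{13}$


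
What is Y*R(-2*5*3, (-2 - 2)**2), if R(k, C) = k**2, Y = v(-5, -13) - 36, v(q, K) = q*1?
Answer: -36900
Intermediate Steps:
v(q, K) = q
Y = -41 (Y = -5 - 36 = -41)
Y*R(-2*5*3, (-2 - 2)**2) = -41*(-2*5*3)**2 = -41*(-10*3)**2 = -41*(-30)**2 = -41*900 = -36900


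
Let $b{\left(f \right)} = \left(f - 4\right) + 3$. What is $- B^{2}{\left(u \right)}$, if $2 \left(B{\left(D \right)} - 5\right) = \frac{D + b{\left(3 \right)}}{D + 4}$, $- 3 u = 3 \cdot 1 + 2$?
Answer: $- \frac{5041}{196} \approx -25.719$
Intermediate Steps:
$b{\left(f \right)} = -1 + f$ ($b{\left(f \right)} = \left(-4 + f\right) + 3 = -1 + f$)
$u = - \frac{5}{3}$ ($u = - \frac{3 \cdot 1 + 2}{3} = - \frac{3 + 2}{3} = \left(- \frac{1}{3}\right) 5 = - \frac{5}{3} \approx -1.6667$)
$B{\left(D \right)} = 5 + \frac{2 + D}{2 \left(4 + D\right)}$ ($B{\left(D \right)} = 5 + \frac{\left(D + \left(-1 + 3\right)\right) \frac{1}{D + 4}}{2} = 5 + \frac{\left(D + 2\right) \frac{1}{4 + D}}{2} = 5 + \frac{\left(2 + D\right) \frac{1}{4 + D}}{2} = 5 + \frac{\frac{1}{4 + D} \left(2 + D\right)}{2} = 5 + \frac{2 + D}{2 \left(4 + D\right)}$)
$- B^{2}{\left(u \right)} = - \left(\frac{42 + 11 \left(- \frac{5}{3}\right)}{2 \left(4 - \frac{5}{3}\right)}\right)^{2} = - \left(\frac{42 - \frac{55}{3}}{2 \cdot \frac{7}{3}}\right)^{2} = - \left(\frac{1}{2} \cdot \frac{3}{7} \cdot \frac{71}{3}\right)^{2} = - \left(\frac{71}{14}\right)^{2} = \left(-1\right) \frac{5041}{196} = - \frac{5041}{196}$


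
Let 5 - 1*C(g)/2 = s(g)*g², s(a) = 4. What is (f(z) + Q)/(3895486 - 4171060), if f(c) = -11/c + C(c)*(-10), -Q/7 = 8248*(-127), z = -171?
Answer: -1653852503/47123154 ≈ -35.096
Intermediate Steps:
Q = 7332472 (Q = -57736*(-127) = -7*(-1047496) = 7332472)
C(g) = 10 - 8*g²
f(c) = -100 - 11/c + 80*c² (f(c) = -11/c + (10 - 8*c²)*(-10) = -11/c + (-100 + 80*c²) = -100 - 11/c + 80*c²)
(f(z) + Q)/(3895486 - 4171060) = ((-100 - 11/(-171) + 80*(-171)²) + 7332472)/(3895486 - 4171060) = ((-100 - 11*(-1/171) + 80*29241) + 7332472)/(-275574) = ((-100 + 11/171 + 2339280) + 7332472)*(-1/275574) = (399999791/171 + 7332472)*(-1/275574) = (1653852503/171)*(-1/275574) = -1653852503/47123154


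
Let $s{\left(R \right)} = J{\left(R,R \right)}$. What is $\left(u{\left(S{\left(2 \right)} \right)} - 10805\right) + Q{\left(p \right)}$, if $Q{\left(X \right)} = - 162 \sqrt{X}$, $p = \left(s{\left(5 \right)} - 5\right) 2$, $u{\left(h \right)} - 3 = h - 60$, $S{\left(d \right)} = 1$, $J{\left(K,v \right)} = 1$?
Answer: $-10861 - 324 i \sqrt{2} \approx -10861.0 - 458.21 i$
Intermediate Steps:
$s{\left(R \right)} = 1$
$u{\left(h \right)} = -57 + h$ ($u{\left(h \right)} = 3 + \left(h - 60\right) = 3 + \left(-60 + h\right) = -57 + h$)
$p = -8$ ($p = \left(1 - 5\right) 2 = \left(-4\right) 2 = -8$)
$\left(u{\left(S{\left(2 \right)} \right)} - 10805\right) + Q{\left(p \right)} = \left(\left(-57 + 1\right) - 10805\right) - 162 \sqrt{-8} = \left(-56 - 10805\right) - 162 \cdot 2 i \sqrt{2} = -10861 - 324 i \sqrt{2}$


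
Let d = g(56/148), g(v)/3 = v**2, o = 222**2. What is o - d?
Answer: 67469208/1369 ≈ 49284.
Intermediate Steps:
o = 49284
g(v) = 3*v**2
d = 588/1369 (d = 3*(56/148)**2 = 3*(56*(1/148))**2 = 3*(14/37)**2 = 3*(196/1369) = 588/1369 ≈ 0.42951)
o - d = 49284 - 1*588/1369 = 49284 - 588/1369 = 67469208/1369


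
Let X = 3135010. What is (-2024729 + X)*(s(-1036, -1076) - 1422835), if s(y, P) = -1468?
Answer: -1581376559143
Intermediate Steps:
(-2024729 + X)*(s(-1036, -1076) - 1422835) = (-2024729 + 3135010)*(-1468 - 1422835) = 1110281*(-1424303) = -1581376559143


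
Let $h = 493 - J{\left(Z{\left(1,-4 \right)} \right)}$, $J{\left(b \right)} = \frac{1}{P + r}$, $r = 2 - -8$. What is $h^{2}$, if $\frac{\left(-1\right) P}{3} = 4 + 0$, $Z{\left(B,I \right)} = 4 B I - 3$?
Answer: $\frac{974169}{4} \approx 2.4354 \cdot 10^{5}$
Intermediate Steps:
$Z{\left(B,I \right)} = -3 + 4 B I$ ($Z{\left(B,I \right)} = 4 B I - 3 = -3 + 4 B I$)
$P = -12$ ($P = - 3 \left(4 + 0\right) = \left(-3\right) 4 = -12$)
$r = 10$ ($r = 2 + 8 = 10$)
$J{\left(b \right)} = - \frac{1}{2}$ ($J{\left(b \right)} = \frac{1}{-12 + 10} = \frac{1}{-2} = - \frac{1}{2}$)
$h = \frac{987}{2}$ ($h = 493 - - \frac{1}{2} = 493 + \frac{1}{2} = \frac{987}{2} \approx 493.5$)
$h^{2} = \left(\frac{987}{2}\right)^{2} = \frac{974169}{4}$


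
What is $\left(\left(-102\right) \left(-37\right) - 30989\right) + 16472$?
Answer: $-10743$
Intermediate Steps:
$\left(\left(-102\right) \left(-37\right) - 30989\right) + 16472 = \left(3774 - 30989\right) + 16472 = -27215 + 16472 = -10743$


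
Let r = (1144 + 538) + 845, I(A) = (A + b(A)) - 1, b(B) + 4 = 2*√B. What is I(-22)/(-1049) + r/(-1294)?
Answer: -2615885/1357406 - 2*I*√22/1049 ≈ -1.9271 - 0.0089426*I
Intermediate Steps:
b(B) = -4 + 2*√B
I(A) = -5 + A + 2*√A (I(A) = (A + (-4 + 2*√A)) - 1 = (-4 + A + 2*√A) - 1 = -5 + A + 2*√A)
r = 2527 (r = 1682 + 845 = 2527)
I(-22)/(-1049) + r/(-1294) = (-5 - 22 + 2*√(-22))/(-1049) + 2527/(-1294) = (-5 - 22 + 2*(I*√22))*(-1/1049) + 2527*(-1/1294) = (-5 - 22 + 2*I*√22)*(-1/1049) - 2527/1294 = (-27 + 2*I*√22)*(-1/1049) - 2527/1294 = (27/1049 - 2*I*√22/1049) - 2527/1294 = -2615885/1357406 - 2*I*√22/1049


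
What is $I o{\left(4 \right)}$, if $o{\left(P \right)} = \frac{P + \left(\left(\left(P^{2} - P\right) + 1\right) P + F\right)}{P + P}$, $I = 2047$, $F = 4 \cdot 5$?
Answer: $\frac{38893}{2} \approx 19447.0$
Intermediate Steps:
$F = 20$
$o{\left(P \right)} = \frac{20 + P + P \left(1 + P^{2} - P\right)}{2 P}$ ($o{\left(P \right)} = \frac{P + \left(\left(\left(P^{2} - P\right) + 1\right) P + 20\right)}{P + P} = \frac{P + \left(\left(1 + P^{2} - P\right) P + 20\right)}{2 P} = \left(P + \left(P \left(1 + P^{2} - P\right) + 20\right)\right) \frac{1}{2 P} = \left(P + \left(20 + P \left(1 + P^{2} - P\right)\right)\right) \frac{1}{2 P} = \left(20 + P + P \left(1 + P^{2} - P\right)\right) \frac{1}{2 P} = \frac{20 + P + P \left(1 + P^{2} - P\right)}{2 P}$)
$I o{\left(4 \right)} = 2047 \frac{20 + 4 \left(2 + 4^{2} - 4\right)}{2 \cdot 4} = 2047 \cdot \frac{1}{2} \cdot \frac{1}{4} \left(20 + 4 \left(2 + 16 - 4\right)\right) = 2047 \cdot \frac{1}{2} \cdot \frac{1}{4} \left(20 + 4 \cdot 14\right) = 2047 \cdot \frac{1}{2} \cdot \frac{1}{4} \left(20 + 56\right) = 2047 \cdot \frac{1}{2} \cdot \frac{1}{4} \cdot 76 = 2047 \cdot \frac{19}{2} = \frac{38893}{2}$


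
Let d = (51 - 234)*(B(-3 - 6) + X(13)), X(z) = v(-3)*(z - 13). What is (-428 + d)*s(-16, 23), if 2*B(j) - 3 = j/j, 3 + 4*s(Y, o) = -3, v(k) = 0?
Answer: 1191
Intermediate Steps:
s(Y, o) = -3/2 (s(Y, o) = -3/4 + (1/4)*(-3) = -3/4 - 3/4 = -3/2)
X(z) = 0 (X(z) = 0*(z - 13) = 0*(-13 + z) = 0)
B(j) = 2 (B(j) = 3/2 + (j/j)/2 = 3/2 + (1/2)*1 = 3/2 + 1/2 = 2)
d = -366 (d = (51 - 234)*(2 + 0) = -183*2 = -366)
(-428 + d)*s(-16, 23) = (-428 - 366)*(-3/2) = -794*(-3/2) = 1191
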